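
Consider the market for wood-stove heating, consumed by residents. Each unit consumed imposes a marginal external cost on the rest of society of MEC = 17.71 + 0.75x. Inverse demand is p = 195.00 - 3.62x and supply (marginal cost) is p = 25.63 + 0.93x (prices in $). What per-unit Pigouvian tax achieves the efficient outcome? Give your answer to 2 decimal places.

tax = $39.17 per unit

Social marginal benefit = demand − MEC = 177.29 - 4.37x.
Set SMB = MC: 177.29 - 4.37x = 25.63 + 0.93x → x* = 28.6151.
The Pigouvian tax equals MEC at x*: 17.71 + 0.75×28.6151 = 39.1713.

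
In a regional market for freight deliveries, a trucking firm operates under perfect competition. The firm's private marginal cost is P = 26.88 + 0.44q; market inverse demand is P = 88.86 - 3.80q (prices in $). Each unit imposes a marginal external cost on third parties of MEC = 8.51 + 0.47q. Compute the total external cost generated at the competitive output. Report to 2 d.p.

$174.61

Market equilibrium (private): 26.88 + 0.44q = 88.86 - 3.80q → q_m = 14.6179.
Total external cost = ∫₀^{q_m} (8.51 + 0.47q) dq = 8.51×14.6179 + ½×0.47×14.6179² = 174.6138.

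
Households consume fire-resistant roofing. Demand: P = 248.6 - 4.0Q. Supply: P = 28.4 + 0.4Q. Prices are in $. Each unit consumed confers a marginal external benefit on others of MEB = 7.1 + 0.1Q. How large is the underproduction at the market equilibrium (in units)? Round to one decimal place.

2.8 units

Market equilibrium (private): 28.4 + 0.4Q = 248.6 - 4.0Q → Q_m = 50.0455.
Social marginal benefit = demand + MEB = 255.7 - 3.9Q.
Set SMB = MC: 255.7 - 3.9Q = 28.4 + 0.4Q → Q* = 52.8605.
Gap = |50.0455 − 52.8605| = 2.8150.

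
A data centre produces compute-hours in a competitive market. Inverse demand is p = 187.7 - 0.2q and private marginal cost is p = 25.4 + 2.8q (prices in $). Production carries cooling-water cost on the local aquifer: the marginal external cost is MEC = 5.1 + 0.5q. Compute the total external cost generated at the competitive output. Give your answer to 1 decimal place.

Market equilibrium (private): 25.4 + 2.8q = 187.7 - 0.2q → q_m = 54.1000.
Total external cost = ∫₀^{q_m} (5.1 + 0.5q) dq = 5.1×54.1000 + ½×0.5×54.1000² = 1007.6125.

$1007.6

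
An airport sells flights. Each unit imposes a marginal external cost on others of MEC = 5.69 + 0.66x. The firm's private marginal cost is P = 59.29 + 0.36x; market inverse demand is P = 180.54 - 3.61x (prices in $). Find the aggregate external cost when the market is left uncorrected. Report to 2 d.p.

Market equilibrium (private): 59.29 + 0.36x = 180.54 - 3.61x → x_m = 30.5416.
Total external cost = ∫₀^{x_m} (5.69 + 0.66x) dx = 5.69×30.5416 + ½×0.66×30.5416² = 481.6022.

$481.60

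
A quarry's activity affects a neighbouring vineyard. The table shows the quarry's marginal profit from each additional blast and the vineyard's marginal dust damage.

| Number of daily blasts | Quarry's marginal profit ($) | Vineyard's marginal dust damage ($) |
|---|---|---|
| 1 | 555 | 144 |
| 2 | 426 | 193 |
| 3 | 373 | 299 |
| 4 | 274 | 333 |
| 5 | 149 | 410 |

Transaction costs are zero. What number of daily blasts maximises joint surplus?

Bargaining reaches the level where marginal profit last exceeds marginal dust damage.
That holds through level 3 (373 ≥ 299) but not at 4 (274 < 333).

3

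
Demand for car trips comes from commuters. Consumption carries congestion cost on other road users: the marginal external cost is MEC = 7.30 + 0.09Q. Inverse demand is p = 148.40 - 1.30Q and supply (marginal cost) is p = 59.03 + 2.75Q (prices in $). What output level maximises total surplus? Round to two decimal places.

Social marginal benefit = demand − MEC = 141.10 - 1.39Q.
Set SMB = MC: 141.10 - 1.39Q = 59.03 + 2.75Q → Q* = 19.8237.

Q* = 19.82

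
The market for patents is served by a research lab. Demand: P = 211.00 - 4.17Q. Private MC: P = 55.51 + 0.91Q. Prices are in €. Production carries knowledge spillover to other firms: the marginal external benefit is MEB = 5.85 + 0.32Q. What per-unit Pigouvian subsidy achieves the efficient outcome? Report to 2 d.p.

Social marginal cost = private MC − MEB = 49.66 + 0.59Q.
Set SMC = demand: 49.66 + 0.59Q = 211.00 - 4.17Q → Q* = 33.8950.
The Pigouvian subsidy equals MEB at Q*: 5.85 + 0.32×33.8950 = 16.6964.

subsidy = €16.70 per unit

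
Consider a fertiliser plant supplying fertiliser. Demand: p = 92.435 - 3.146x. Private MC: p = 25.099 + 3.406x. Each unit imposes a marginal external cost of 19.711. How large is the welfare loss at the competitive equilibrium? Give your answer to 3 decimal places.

DWL = 29.649

Market equilibrium (private): 25.099 + 3.406x = 92.435 - 3.146x → x_m = 10.2772.
Social marginal cost = private MC + MEC = 44.810 + 3.406x.
Set SMC = demand: 44.810 + 3.406x = 92.435 - 3.146x → x* = 7.2688.
Between x* and x_m the wedge SMC − demand runs linearly from 0 to MEC(x_m), so the loss is a triangle.
DWL = ½ × 3.0084 × 19.7110 = 29.6493.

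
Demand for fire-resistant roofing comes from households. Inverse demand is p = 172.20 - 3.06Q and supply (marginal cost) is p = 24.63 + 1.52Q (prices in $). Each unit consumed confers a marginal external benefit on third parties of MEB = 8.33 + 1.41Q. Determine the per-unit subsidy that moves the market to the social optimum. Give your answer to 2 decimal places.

subsidy = $77.67 per unit

Social marginal benefit = demand + MEB = 180.53 - 1.65Q.
Set SMB = MC: 180.53 - 1.65Q = 24.63 + 1.52Q → Q* = 49.1798.
The Pigouvian subsidy equals MEB at Q*: 8.33 + 1.41×49.1798 = 77.6735.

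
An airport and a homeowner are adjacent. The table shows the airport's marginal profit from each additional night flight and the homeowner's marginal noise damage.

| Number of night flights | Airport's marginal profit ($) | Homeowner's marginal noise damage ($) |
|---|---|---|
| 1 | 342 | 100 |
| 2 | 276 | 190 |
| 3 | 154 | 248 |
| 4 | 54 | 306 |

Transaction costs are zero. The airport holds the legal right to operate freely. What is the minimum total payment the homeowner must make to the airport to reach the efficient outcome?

Left alone the airport would choose level 4 (marginal profit stays positive).
Efficient level: k* = 2 (marginal profit ≥ marginal noise damage through 2).
The homeowner must at least cover the airport's forgone profit from cutting 4→2: 154 + 54 = 208.

$208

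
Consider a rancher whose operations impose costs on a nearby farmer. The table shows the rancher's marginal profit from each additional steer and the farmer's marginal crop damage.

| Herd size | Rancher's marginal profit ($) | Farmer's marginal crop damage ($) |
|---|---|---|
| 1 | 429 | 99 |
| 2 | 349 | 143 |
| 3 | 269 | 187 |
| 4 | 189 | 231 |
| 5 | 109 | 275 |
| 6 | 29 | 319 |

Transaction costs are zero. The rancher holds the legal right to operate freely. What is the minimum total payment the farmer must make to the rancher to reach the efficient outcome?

Left alone the rancher would choose level 6 (marginal profit stays positive).
Efficient level: k* = 3 (marginal profit ≥ marginal crop damage through 3).
The farmer must at least cover the rancher's forgone profit from cutting 6→3: 189 + 109 + 29 = 327.

$327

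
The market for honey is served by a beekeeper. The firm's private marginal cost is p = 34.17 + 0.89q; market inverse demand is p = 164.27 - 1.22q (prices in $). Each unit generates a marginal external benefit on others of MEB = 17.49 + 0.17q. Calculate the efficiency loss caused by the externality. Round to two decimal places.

DWL = $201.66

Market equilibrium (private): 34.17 + 0.89q = 164.27 - 1.22q → q_m = 61.6588.
Social marginal cost = private MC − MEB = 16.68 + 0.72q.
Set SMC = demand: 16.68 + 0.72q = 164.27 - 1.22q → q* = 76.0773.
Height of the DWL triangle at q_m is demand(q_m) − SMC(q_m) = MEB(q_m) = 27.9720.
DWL = ½ × 14.4185 × 27.9720 = 201.6571.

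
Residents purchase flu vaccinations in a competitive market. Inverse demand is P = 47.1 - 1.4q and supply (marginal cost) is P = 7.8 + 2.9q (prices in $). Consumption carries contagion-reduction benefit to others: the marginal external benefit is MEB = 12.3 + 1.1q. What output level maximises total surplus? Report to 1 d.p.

q* = 16.1

Social marginal benefit = demand + MEB = 59.4 - 0.3q.
Set SMB = MC: 59.4 - 0.3q = 7.8 + 2.9q → q* = 16.1250.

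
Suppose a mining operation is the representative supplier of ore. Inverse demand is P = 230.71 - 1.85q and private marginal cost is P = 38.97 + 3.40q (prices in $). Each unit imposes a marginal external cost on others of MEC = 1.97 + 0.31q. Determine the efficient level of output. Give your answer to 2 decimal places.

q* = 34.13

Social marginal cost = private MC + MEC = 40.94 + 3.71q.
Set SMC = demand: 40.94 + 3.71q = 230.71 - 1.85q → q* = 34.1313.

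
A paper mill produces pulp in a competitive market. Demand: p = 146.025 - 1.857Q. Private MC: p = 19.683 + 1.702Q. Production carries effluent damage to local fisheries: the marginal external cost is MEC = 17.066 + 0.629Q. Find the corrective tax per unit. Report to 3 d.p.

Social marginal cost = private MC + MEC = 36.749 + 2.331Q.
Set SMC = demand: 36.749 + 2.331Q = 146.025 - 1.857Q → Q* = 26.0926.
The Pigouvian tax equals MEC at Q*: 17.066 + 0.629×26.0926 = 33.4782.

tax = 33.478 per unit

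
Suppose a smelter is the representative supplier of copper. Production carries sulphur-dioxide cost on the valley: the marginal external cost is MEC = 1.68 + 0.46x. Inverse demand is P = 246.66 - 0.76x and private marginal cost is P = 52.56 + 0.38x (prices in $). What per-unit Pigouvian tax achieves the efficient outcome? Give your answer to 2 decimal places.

Social marginal cost = private MC + MEC = 54.24 + 0.84x.
Set SMC = demand: 54.24 + 0.84x = 246.66 - 0.76x → x* = 120.2625.
The Pigouvian tax equals MEC at x*: 1.68 + 0.46×120.2625 = 57.0008.

tax = $57.00 per unit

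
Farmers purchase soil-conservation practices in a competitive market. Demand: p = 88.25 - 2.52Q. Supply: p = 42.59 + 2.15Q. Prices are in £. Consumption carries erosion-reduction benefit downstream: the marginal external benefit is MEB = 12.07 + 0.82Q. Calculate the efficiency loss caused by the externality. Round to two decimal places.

DWL = £52.40

Market equilibrium (private): 42.59 + 2.15Q = 88.25 - 2.52Q → Q_m = 9.7773.
Social marginal benefit = demand + MEB = 100.32 - 1.70Q.
Set SMB = MC: 100.32 - 1.70Q = 42.59 + 2.15Q → Q* = 14.9948.
Between Q* and Q_m the wedge SMB − MC runs linearly from 0 to MEB(Q_m), so the loss is a triangle.
DWL = ½ × 5.2175 × 20.0874 = 52.4030.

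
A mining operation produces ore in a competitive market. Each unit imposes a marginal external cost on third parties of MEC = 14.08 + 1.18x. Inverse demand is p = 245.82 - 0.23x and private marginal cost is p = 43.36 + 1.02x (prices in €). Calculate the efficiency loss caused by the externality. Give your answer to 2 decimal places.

DWL = €8664.19

Market equilibrium (private): 43.36 + 1.02x = 245.82 - 0.23x → x_m = 161.9680.
Social marginal cost = private MC + MEC = 57.44 + 2.20x.
Set SMC = demand: 57.44 + 2.20x = 245.82 - 0.23x → x* = 77.5226.
Height of the DWL triangle at x_m is SMC(x_m) − demand(x_m) = MEC(x_m) = 205.2022.
DWL = ½ × 84.4454 × 205.2022 = 8664.1909.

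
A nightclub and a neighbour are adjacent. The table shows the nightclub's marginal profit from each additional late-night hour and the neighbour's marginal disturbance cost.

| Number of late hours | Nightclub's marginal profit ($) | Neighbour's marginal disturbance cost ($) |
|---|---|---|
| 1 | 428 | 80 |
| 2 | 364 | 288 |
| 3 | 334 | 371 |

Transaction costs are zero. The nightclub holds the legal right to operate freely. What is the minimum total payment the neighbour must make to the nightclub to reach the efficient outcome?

Left alone the nightclub would choose level 3 (marginal profit stays positive).
Efficient level: k* = 2 (marginal profit ≥ marginal disturbance cost through 2).
The neighbour must at least cover the nightclub's forgone profit from cutting 3→2: 334 = 334.

$334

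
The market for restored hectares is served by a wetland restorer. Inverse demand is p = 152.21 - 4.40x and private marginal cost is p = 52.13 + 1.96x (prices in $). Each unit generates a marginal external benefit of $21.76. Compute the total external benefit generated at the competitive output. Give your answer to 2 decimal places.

Market equilibrium (private): 52.13 + 1.96x = 152.21 - 4.40x → x_m = 15.7358.
Total external benefit = MEB × x_m = 21.76 × 15.7358 = 342.4110.

$342.41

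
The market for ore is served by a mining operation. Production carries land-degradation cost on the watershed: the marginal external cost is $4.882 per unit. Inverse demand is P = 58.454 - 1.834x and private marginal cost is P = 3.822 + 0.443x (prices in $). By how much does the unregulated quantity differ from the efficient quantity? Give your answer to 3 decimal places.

2.144 units

Market equilibrium (private): 3.822 + 0.443x = 58.454 - 1.834x → x_m = 23.9930.
Social marginal cost = private MC + MEC = 8.704 + 0.443x.
Set SMC = demand: 8.704 + 0.443x = 58.454 - 1.834x → x* = 21.8489.
Gap = |23.9930 − 21.8489| = 2.1441.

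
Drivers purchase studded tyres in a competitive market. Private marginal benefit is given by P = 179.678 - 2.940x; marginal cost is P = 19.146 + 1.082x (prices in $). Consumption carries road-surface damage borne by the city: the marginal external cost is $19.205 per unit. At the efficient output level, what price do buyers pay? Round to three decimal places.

Social marginal benefit = demand − MEC = 160.473 - 2.940x.
Set SMB = MC: 160.473 - 2.940x = 19.146 + 1.082x → x* = 35.1385.
Consumer price on the demand curve at x*: 179.678 − 2.940×35.1385 = 76.3708.

P = $76.371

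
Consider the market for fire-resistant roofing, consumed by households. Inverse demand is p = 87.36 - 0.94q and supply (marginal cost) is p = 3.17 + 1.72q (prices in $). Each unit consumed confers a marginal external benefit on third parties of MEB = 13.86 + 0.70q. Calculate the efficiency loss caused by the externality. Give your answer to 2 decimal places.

Market equilibrium (private): 3.17 + 1.72q = 87.36 - 0.94q → q_m = 31.6504.
Social marginal benefit = demand + MEB = 101.22 - 0.24q.
Set SMB = MC: 101.22 - 0.24q = 3.17 + 1.72q → q* = 50.0255.
Height of the DWL triangle at q_m is SMB(q_m) − MC(q_m) = MEB(q_m) = 36.0153.
DWL = ½ × 18.3751 × 36.0153 = 330.8924.

DWL = $330.89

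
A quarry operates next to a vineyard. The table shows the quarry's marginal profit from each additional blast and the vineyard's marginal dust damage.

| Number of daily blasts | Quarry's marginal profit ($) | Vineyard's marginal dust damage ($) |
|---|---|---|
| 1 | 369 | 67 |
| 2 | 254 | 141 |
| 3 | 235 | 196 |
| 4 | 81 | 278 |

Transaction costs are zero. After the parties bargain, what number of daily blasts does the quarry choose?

3

Bargaining reaches the level where marginal profit last exceeds marginal dust damage.
That holds through level 3 (235 ≥ 196) but not at 4 (81 < 278).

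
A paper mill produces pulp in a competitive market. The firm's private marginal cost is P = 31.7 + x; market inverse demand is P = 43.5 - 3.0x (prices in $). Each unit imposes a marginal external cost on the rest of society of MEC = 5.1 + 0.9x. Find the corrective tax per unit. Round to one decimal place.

Social marginal cost = private MC + MEC = 36.8 + 1.9x.
Set SMC = demand: 36.8 + 1.9x = 43.5 - 3.0x → x* = 1.3673.
The Pigouvian tax equals MEC at x*: 5.1 + 0.9×1.3673 = 6.3306.

tax = $6.3 per unit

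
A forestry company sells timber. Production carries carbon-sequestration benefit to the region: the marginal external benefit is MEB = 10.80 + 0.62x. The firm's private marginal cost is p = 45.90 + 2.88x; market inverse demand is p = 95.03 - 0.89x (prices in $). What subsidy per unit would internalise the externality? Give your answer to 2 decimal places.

subsidy = $22.60 per unit

Social marginal cost = private MC − MEB = 35.10 + 2.26x.
Set SMC = demand: 35.10 + 2.26x = 95.03 - 0.89x → x* = 19.0254.
The Pigouvian subsidy equals MEB at x*: 10.80 + 0.62×19.0254 = 22.5957.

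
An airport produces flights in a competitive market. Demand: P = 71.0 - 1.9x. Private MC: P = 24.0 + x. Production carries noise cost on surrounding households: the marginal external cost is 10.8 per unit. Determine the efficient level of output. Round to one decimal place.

x* = 12.5

Social marginal cost = private MC + MEC = 34.8 + x.
Set SMC = demand: 34.8 + x = 71.0 - 1.9x → x* = 12.4828.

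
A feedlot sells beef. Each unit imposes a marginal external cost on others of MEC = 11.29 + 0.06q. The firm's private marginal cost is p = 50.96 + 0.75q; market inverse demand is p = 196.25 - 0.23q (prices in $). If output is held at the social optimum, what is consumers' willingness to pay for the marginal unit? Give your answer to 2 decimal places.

P = $166.62

Social marginal cost = private MC + MEC = 62.25 + 0.81q.
Set SMC = demand: 62.25 + 0.81q = 196.25 - 0.23q → q* = 128.8462.
Consumer price on the demand curve at q*: 196.25 − 0.23×128.8462 = 166.6154.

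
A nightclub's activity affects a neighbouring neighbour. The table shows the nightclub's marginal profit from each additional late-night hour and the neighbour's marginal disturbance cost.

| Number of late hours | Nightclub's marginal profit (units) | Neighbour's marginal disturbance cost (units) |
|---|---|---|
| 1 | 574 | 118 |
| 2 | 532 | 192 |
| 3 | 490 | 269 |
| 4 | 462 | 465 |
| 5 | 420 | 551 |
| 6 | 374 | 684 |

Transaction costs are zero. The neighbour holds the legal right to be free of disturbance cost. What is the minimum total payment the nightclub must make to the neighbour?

Efficient level: marginal profit ≥ marginal disturbance cost through level 3, so k* = 3.
With the neighbour holding the right, the nightclub must at least compensate total damage at k*: 118 + 192 + 269 = 579.

579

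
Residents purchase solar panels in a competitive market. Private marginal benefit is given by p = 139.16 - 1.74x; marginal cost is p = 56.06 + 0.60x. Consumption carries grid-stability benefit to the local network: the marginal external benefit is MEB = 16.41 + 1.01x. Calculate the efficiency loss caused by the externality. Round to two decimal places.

Market equilibrium (private): 56.06 + 0.60x = 139.16 - 1.74x → x_m = 35.5128.
Social marginal benefit = demand + MEB = 155.57 - 0.73x.
Set SMB = MC: 155.57 - 0.73x = 56.06 + 0.60x → x* = 74.8195.
The welfare-loss triangle has base |x_m − x*| and height MEB(x_m) (the vertical gap between SMB and MC is zero at x* and MEB at x_m).
DWL = ½ × 39.3067 × 52.2779 = 1027.4359.

DWL = 1027.44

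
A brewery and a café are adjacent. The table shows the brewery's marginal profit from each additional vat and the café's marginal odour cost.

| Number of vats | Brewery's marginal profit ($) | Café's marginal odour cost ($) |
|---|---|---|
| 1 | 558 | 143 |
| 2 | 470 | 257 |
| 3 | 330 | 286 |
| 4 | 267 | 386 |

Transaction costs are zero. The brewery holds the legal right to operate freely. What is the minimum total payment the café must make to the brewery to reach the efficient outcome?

Left alone the brewery would choose level 4 (marginal profit stays positive).
Efficient level: k* = 3 (marginal profit ≥ marginal odour cost through 3).
The café must at least cover the brewery's forgone profit from cutting 4→3: 267 = 267.

$267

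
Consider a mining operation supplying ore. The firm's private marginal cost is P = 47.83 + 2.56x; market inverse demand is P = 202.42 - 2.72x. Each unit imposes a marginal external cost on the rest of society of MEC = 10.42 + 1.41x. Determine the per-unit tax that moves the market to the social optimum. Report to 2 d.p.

tax = 40.81 per unit

Social marginal cost = private MC + MEC = 58.25 + 3.97x.
Set SMC = demand: 58.25 + 3.97x = 202.42 - 2.72x → x* = 21.5501.
The Pigouvian tax equals MEC at x*: 10.42 + 1.41×21.5501 = 40.8056.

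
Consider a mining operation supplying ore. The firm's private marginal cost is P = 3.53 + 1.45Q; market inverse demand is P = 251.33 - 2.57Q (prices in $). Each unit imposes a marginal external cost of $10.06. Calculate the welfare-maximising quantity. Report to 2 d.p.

Social marginal cost = private MC + MEC = 13.59 + 1.45Q.
Set SMC = demand: 13.59 + 1.45Q = 251.33 - 2.57Q → Q* = 59.1393.

Q* = 59.14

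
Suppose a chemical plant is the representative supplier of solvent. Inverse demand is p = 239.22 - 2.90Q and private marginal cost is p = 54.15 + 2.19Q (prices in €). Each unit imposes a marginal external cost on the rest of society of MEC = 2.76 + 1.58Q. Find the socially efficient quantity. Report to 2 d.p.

Q* = 27.33

Social marginal cost = private MC + MEC = 56.91 + 3.77Q.
Set SMC = demand: 56.91 + 3.77Q = 239.22 - 2.90Q → Q* = 27.3328.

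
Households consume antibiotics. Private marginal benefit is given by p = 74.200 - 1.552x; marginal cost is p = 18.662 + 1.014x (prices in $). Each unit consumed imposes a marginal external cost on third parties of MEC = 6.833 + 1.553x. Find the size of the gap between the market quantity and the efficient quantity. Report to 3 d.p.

Market equilibrium (private): 18.662 + 1.014x = 74.200 - 1.552x → x_m = 21.6438.
Social marginal benefit = demand − MEC = 67.367 - 3.105x.
Set SMB = MC: 67.367 - 3.105x = 18.662 + 1.014x → x* = 11.8245.
Gap = |21.6438 − 11.8245| = 9.8193.

9.819 units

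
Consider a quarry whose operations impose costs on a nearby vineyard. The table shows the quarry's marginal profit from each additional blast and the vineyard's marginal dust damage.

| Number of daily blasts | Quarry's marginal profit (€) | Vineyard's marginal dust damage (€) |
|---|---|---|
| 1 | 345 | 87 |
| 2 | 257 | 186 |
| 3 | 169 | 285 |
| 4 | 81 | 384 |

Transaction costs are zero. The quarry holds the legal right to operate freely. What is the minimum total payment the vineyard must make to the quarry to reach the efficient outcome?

€250

Left alone the quarry would choose level 4 (marginal profit stays positive).
Efficient level: k* = 2 (marginal profit ≥ marginal dust damage through 2).
The vineyard must at least cover the quarry's forgone profit from cutting 4→2: 169 + 81 = 250.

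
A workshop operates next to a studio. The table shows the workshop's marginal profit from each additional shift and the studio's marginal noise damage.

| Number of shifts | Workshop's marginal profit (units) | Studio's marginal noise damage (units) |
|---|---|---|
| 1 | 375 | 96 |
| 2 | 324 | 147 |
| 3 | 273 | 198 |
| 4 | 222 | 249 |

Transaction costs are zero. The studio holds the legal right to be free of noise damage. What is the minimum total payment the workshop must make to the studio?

441

Efficient level: marginal profit ≥ marginal noise damage through level 3, so k* = 3.
With the studio holding the right, the workshop must at least compensate total damage at k*: 96 + 147 + 198 = 441.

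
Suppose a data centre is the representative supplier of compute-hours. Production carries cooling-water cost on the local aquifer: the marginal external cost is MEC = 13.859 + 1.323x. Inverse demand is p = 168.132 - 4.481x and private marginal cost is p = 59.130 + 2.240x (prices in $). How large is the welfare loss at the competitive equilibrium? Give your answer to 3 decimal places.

Market equilibrium (private): 59.130 + 2.240x = 168.132 - 4.481x → x_m = 16.2181.
Social marginal cost = private MC + MEC = 72.989 + 3.563x.
Set SMC = demand: 72.989 + 3.563x = 168.132 - 4.481x → x* = 11.8278.
The welfare-loss triangle has base |x_m − x*| and height MEC(x_m) (the vertical gap between SMC and demand is zero at x* and MEC at x_m).
DWL = ½ × 4.3903 × 35.3156 = 77.5230.

DWL = $77.523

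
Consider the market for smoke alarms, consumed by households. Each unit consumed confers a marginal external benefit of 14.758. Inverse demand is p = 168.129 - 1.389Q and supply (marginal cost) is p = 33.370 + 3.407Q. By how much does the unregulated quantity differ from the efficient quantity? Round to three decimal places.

Market equilibrium (private): 33.370 + 3.407Q = 168.129 - 1.389Q → Q_m = 28.0982.
Social marginal benefit = demand + MEB = 182.887 - 1.389Q.
Set SMB = MC: 182.887 - 1.389Q = 33.370 + 3.407Q → Q* = 31.1754.
Gap = |28.0982 − 31.1754| = 3.0772.

3.077 units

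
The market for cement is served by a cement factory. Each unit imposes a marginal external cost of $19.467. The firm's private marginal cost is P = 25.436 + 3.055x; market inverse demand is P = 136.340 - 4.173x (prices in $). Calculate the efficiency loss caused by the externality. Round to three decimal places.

DWL = $26.215

Market equilibrium (private): 25.436 + 3.055x = 136.340 - 4.173x → x_m = 15.3437.
Social marginal cost = private MC + MEC = 44.903 + 3.055x.
Set SMC = demand: 44.903 + 3.055x = 136.340 - 4.173x → x* = 12.6504.
The loss is the area between SMC and demand from x* to x_m; with linear curves that's a triangle of height MEC(x_m).
DWL = ½ × 2.6933 × 19.4670 = 26.2152.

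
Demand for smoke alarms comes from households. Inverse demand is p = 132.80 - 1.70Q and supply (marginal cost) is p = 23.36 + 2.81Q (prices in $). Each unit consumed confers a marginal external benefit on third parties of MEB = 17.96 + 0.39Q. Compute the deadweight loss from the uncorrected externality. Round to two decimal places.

DWL = $91.27

Market equilibrium (private): 23.36 + 2.81Q = 132.80 - 1.70Q → Q_m = 24.2661.
Social marginal benefit = demand + MEB = 150.76 - 1.31Q.
Set SMB = MC: 150.76 - 1.31Q = 23.36 + 2.81Q → Q* = 30.9223.
The welfare-loss triangle has base |Q_m − Q*| and height MEB(Q_m) (the vertical gap between SMB and MC is zero at Q* and MEB at Q_m).
DWL = ½ × 6.6562 × 27.4238 = 91.2691.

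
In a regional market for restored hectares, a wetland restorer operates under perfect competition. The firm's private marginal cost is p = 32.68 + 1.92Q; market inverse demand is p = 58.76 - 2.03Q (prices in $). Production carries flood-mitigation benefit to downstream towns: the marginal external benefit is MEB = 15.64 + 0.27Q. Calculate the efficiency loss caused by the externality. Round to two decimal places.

Market equilibrium (private): 32.68 + 1.92Q = 58.76 - 2.03Q → Q_m = 6.6025.
Social marginal cost = private MC − MEB = 17.04 + 1.65Q.
Set SMC = demand: 17.04 + 1.65Q = 58.76 - 2.03Q → Q* = 11.3370.
The loss is the area between SMC and demand from Q* to Q_m; with linear curves that's a triangle of height MEB(Q_m).
DWL = ½ × 4.7345 × 17.4227 = 41.2439.

DWL = $41.24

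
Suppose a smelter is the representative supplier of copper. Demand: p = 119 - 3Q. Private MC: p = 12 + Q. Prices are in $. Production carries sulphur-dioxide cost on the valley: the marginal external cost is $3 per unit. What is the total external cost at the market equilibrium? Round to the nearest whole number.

Market equilibrium (private): 12 + Q = 119 - 3Q → Q_m = 26.7500.
Total external cost = MEC × Q_m = 3 × 26.7500 = 80.2500.

$80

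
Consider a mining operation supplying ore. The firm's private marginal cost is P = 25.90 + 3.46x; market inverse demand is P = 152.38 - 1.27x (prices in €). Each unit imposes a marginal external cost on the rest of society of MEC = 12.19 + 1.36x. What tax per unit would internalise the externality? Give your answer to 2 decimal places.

tax = €37.71 per unit

Social marginal cost = private MC + MEC = 38.09 + 4.82x.
Set SMC = demand: 38.09 + 4.82x = 152.38 - 1.27x → x* = 18.7668.
The Pigouvian tax equals MEC at x*: 12.19 + 1.36×18.7668 = 37.7128.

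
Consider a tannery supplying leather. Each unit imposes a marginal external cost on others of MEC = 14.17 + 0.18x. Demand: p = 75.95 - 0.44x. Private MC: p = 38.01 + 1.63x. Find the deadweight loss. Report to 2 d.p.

Market equilibrium (private): 38.01 + 1.63x = 75.95 - 0.44x → x_m = 18.3285.
Social marginal cost = private MC + MEC = 52.18 + 1.81x.
Set SMC = demand: 52.18 + 1.81x = 75.95 - 0.44x → x* = 10.5644.
The welfare-loss triangle has base |x_m − x*| and height MEC(x_m) (the vertical gap between SMC and demand is zero at x* and MEC at x_m).
DWL = ½ × 7.7641 × 17.4691 = 67.8159.

DWL = 67.82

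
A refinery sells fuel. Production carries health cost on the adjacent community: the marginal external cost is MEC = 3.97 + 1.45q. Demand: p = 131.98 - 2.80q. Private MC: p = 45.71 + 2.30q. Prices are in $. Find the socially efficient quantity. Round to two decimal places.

Social marginal cost = private MC + MEC = 49.68 + 3.75q.
Set SMC = demand: 49.68 + 3.75q = 131.98 - 2.80q → q* = 12.5649.

q* = 12.56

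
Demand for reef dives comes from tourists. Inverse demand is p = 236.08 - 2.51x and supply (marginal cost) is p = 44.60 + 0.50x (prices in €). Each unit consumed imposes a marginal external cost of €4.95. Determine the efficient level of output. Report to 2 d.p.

Social marginal benefit = demand − MEC = 231.13 - 2.51x.
Set SMB = MC: 231.13 - 2.51x = 44.60 + 0.50x → x* = 61.9701.

x* = 61.97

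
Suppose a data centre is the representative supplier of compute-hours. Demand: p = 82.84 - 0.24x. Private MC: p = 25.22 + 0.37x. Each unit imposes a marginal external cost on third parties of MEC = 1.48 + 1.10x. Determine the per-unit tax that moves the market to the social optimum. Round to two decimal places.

tax = 37.59 per unit

Social marginal cost = private MC + MEC = 26.70 + 1.47x.
Set SMC = demand: 26.70 + 1.47x = 82.84 - 0.24x → x* = 32.8304.
The Pigouvian tax equals MEC at x*: 1.48 + 1.10×32.8304 = 37.5934.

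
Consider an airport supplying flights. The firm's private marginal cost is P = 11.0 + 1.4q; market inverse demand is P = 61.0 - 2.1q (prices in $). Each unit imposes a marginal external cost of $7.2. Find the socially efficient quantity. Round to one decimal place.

Social marginal cost = private MC + MEC = 18.2 + 1.4q.
Set SMC = demand: 18.2 + 1.4q = 61.0 - 2.1q → q* = 12.2286.

q* = 12.2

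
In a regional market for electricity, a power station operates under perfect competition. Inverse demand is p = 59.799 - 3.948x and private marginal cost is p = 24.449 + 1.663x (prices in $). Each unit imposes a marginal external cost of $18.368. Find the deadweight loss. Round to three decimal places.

Market equilibrium (private): 24.449 + 1.663x = 59.799 - 3.948x → x_m = 6.3001.
Social marginal cost = private MC + MEC = 42.817 + 1.663x.
Set SMC = demand: 42.817 + 1.663x = 59.799 - 3.948x → x* = 3.0266.
The loss is the area between SMC and demand from x* to x_m; with linear curves that's a triangle of height MEC(x_m).
DWL = ½ × 3.2735 × 18.3680 = 30.0638.

DWL = $30.064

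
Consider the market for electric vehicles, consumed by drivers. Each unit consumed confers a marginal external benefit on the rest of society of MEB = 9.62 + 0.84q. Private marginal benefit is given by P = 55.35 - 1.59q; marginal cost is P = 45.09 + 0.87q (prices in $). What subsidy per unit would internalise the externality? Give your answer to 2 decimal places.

subsidy = $19.93 per unit

Social marginal benefit = demand + MEB = 64.97 - 0.75q.
Set SMB = MC: 64.97 - 0.75q = 45.09 + 0.87q → q* = 12.2716.
The Pigouvian subsidy equals MEB at q*: 9.62 + 0.84×12.2716 = 19.9281.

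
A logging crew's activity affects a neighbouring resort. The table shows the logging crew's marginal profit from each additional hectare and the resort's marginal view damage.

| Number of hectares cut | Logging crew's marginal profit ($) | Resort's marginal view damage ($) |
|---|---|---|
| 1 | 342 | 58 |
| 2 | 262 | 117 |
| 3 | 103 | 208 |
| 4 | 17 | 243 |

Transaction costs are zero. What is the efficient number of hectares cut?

2

Bargaining reaches the level where marginal profit last exceeds marginal view damage.
That holds through level 2 (262 ≥ 117) but not at 3 (103 < 208).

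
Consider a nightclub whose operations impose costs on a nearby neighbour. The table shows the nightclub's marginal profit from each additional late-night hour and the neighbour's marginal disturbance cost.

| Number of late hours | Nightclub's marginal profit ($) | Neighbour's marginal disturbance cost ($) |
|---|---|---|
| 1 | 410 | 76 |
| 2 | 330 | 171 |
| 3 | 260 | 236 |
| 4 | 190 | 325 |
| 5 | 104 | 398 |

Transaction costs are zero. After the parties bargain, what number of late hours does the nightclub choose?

3

Bargaining reaches the level where marginal profit last exceeds marginal disturbance cost.
That holds through level 3 (260 ≥ 236) but not at 4 (190 < 325).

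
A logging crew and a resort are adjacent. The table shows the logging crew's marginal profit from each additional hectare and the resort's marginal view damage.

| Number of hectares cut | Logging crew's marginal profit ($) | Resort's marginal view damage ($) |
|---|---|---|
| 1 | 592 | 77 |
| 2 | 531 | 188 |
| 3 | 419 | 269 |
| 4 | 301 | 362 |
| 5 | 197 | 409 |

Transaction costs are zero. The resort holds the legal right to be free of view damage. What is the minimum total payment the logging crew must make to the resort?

Efficient level: marginal profit ≥ marginal view damage through level 3, so k* = 3.
With the resort holding the right, the logging crew must at least compensate total damage at k*: 77 + 188 + 269 = 534.

$534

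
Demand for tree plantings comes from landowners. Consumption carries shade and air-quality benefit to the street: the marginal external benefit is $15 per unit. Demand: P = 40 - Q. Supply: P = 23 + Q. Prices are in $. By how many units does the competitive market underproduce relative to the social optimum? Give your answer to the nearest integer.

8 units

Market equilibrium (private): 23 + Q = 40 - Q → Q_m = 8.5000.
Social marginal benefit = demand + MEB = 55 - Q.
Set SMB = MC: 55 - Q = 23 + Q → Q* = 16.0000.
Gap = |8.5000 − 16.0000| = 7.5000.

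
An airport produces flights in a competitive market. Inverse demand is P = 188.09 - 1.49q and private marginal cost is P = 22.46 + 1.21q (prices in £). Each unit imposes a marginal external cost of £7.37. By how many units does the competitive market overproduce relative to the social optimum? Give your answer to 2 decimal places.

Market equilibrium (private): 22.46 + 1.21q = 188.09 - 1.49q → q_m = 61.3444.
Social marginal cost = private MC + MEC = 29.83 + 1.21q.
Set SMC = demand: 29.83 + 1.21q = 188.09 - 1.49q → q* = 58.6148.
Gap = |61.3444 − 58.6148| = 2.7296.

2.73 units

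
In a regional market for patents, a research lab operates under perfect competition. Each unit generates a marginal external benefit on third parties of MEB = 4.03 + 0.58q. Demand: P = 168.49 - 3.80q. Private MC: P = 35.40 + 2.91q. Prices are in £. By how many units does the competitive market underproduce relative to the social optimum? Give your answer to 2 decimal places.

2.53 units

Market equilibrium (private): 35.40 + 2.91q = 168.49 - 3.80q → q_m = 19.8346.
Social marginal cost = private MC − MEB = 31.37 + 2.33q.
Set SMC = demand: 31.37 + 2.33q = 168.49 - 3.80q → q* = 22.3687.
Gap = |19.8346 − 22.3687| = 2.5341.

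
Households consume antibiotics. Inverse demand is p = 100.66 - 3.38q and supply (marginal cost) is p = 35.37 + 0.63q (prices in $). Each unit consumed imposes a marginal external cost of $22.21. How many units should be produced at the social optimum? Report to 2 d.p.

Social marginal benefit = demand − MEC = 78.45 - 3.38q.
Set SMB = MC: 78.45 - 3.38q = 35.37 + 0.63q → q* = 10.7431.

q* = 10.74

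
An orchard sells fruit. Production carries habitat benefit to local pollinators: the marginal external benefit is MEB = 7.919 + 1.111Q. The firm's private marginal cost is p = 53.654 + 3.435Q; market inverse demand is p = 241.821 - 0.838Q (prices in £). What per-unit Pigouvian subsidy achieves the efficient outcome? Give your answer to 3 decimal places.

Social marginal cost = private MC − MEB = 45.735 + 2.324Q.
Set SMC = demand: 45.735 + 2.324Q = 241.821 - 0.838Q → Q* = 62.0133.
The Pigouvian subsidy equals MEB at Q*: 7.919 + 1.111×62.0133 = 76.8158.

subsidy = £76.816 per unit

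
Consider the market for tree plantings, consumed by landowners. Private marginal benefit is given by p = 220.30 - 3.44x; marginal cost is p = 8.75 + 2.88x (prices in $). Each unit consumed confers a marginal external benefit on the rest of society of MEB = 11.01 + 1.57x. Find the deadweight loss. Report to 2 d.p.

Market equilibrium (private): 8.75 + 2.88x = 220.30 - 3.44x → x_m = 33.4731.
Social marginal benefit = demand + MEB = 231.31 - 1.87x.
Set SMB = MC: 231.31 - 1.87x = 8.75 + 2.88x → x* = 46.8547.
Height of the DWL triangle at x_m is SMB(x_m) − MC(x_m) = MEB(x_m) = 63.5628.
DWL = ½ × 13.3816 × 63.5628 = 425.2860.

DWL = $425.29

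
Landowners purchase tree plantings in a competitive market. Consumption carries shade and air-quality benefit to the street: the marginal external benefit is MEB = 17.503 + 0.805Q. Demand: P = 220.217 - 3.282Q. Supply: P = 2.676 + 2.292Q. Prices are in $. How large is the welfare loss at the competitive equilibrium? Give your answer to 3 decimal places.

DWL = $250.913

Market equilibrium (private): 2.676 + 2.292Q = 220.217 - 3.282Q → Q_m = 39.0278.
Social marginal benefit = demand + MEB = 237.720 - 2.477Q.
Set SMB = MC: 237.720 - 2.477Q = 2.676 + 2.292Q → Q* = 49.2858.
Between Q* and Q_m the wedge SMB − MC runs linearly from 0 to MEB(Q_m), so the loss is a triangle.
DWL = ½ × 10.2580 × 48.9204 = 250.9127.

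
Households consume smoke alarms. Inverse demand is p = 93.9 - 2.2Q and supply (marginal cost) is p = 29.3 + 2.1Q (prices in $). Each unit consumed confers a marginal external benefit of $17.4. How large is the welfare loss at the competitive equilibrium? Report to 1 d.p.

Market equilibrium (private): 29.3 + 2.1Q = 93.9 - 2.2Q → Q_m = 15.0233.
Social marginal benefit = demand + MEB = 111.3 - 2.2Q.
Set SMB = MC: 111.3 - 2.2Q = 29.3 + 2.1Q → Q* = 19.0698.
The loss is the area between SMB and MC from Q* to Q_m; with linear curves that's a triangle of height MEB(Q_m).
DWL = ½ × 4.0465 × 17.4000 = 35.2046.

DWL = $35.2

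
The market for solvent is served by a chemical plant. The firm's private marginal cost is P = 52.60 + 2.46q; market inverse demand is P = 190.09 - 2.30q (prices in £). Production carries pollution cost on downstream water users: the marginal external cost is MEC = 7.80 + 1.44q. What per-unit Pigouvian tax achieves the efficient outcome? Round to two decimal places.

tax = £37.92 per unit

Social marginal cost = private MC + MEC = 60.40 + 3.90q.
Set SMC = demand: 60.40 + 3.90q = 190.09 - 2.30q → q* = 20.9177.
The Pigouvian tax equals MEC at q*: 7.80 + 1.44×20.9177 = 37.9215.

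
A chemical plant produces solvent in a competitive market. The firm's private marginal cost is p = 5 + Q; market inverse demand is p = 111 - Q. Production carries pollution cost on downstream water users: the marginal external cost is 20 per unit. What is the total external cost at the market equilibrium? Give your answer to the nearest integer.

1060

Market equilibrium (private): 5 + Q = 111 - Q → Q_m = 53.0000.
Total external cost = MEC × Q_m = 20 × 53.0000 = 1060.0000.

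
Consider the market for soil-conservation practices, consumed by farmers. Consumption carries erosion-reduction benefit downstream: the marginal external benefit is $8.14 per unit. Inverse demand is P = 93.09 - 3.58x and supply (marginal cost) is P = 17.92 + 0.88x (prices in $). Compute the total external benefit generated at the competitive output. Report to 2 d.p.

$137.19

Market equilibrium (private): 17.92 + 0.88x = 93.09 - 3.58x → x_m = 16.8543.
Total external benefit = MEB × x_m = 8.14 × 16.8543 = 137.1940.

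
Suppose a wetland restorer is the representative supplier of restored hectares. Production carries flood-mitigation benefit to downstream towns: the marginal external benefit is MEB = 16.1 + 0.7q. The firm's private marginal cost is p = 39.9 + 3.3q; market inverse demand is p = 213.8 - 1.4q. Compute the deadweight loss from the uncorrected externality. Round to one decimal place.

Market equilibrium (private): 39.9 + 3.3q = 213.8 - 1.4q → q_m = 37.0000.
Social marginal cost = private MC − MEB = 23.8 + 2.6q.
Set SMC = demand: 23.8 + 2.6q = 213.8 - 1.4q → q* = 47.5000.
The loss is the area between SMC and demand from q* to q_m; with linear curves that's a triangle of height MEB(q_m).
DWL = ½ × 10.5000 × 42.0000 = 220.5000.

DWL = 220.5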